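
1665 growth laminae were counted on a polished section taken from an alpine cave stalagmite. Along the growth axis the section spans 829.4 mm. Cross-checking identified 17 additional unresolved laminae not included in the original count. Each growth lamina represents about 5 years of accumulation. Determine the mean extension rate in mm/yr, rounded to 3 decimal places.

Adjusted count: 1665 + 17 = 1682 growth laminae.
1682 growth laminae at 5 years each span 1682 × 5 = 8410 years.
829.4 mm over 8410 years gives 829.4 / 8410 ≈ 0.099 mm/yr.

0.099 mm/yr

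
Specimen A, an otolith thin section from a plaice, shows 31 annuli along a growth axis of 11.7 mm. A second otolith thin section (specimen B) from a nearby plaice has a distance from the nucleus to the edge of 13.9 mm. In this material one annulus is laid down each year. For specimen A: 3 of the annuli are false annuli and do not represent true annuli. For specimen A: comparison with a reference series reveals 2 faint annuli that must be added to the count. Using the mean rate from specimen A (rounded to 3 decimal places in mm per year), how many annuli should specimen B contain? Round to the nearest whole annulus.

36 annuli

Specimen A: true annulus count = 31 − 3 + 2 = 30.
A: 11.7 mm over 30 years gives 11.7 / 30 ≈ 0.390 mm/year.
B spans 13.9 / 0.390 = 35.64 years ≈ 36 annuli.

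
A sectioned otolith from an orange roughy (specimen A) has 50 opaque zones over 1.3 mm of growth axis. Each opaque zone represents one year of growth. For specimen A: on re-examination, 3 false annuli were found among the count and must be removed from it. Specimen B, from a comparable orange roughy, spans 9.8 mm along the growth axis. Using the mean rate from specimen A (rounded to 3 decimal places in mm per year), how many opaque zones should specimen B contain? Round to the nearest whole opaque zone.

350 opaque zones

Specimen A: correcting the raw count gives 50 − 3 = 47 true opaque zones.
A: Extension rate ≈ 1.3 / 47 = 0.028 mm/yr.
For B, 9.8 / 0.028 = 350.00 years ≈ 350 opaque zones.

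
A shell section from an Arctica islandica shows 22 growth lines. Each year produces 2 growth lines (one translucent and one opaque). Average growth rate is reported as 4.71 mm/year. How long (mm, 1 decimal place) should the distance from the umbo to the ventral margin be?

51.8 mm

22 growth lines at 2 per year is 22 / 2 = 11 years.
Length ≈ 4.71 × 11 = 51.8 mm.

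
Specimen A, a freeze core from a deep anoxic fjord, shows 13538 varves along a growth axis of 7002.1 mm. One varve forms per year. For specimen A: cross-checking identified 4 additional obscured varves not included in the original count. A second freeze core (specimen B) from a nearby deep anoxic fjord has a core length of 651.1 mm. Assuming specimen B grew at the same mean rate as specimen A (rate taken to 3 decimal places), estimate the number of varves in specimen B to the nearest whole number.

1259 varves

Specimen A: adjusted count: 13538 + 4 = 13542 varves.
A: Extension rate ≈ 7002.1 / 13542 = 0.517 mm/year.
For B, 651.1 / 0.517 = 1259.38 years ≈ 1259 varves.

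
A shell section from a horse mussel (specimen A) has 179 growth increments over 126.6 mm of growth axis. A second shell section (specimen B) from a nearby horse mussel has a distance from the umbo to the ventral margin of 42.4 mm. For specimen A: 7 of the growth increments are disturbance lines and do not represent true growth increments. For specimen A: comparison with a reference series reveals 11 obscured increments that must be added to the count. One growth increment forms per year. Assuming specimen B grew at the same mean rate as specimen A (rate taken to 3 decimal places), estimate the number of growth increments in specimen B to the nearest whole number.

61 growth increments

Specimen A: adjusted count: 179 − 7 + 11 = 183 growth increments.
A: 126.6 mm over 183 years gives 126.6 / 183 ≈ 0.692 mm per year.
Specimen B: 42.4 mm / 0.692 mm per year = 61.27 years ≈ 61 growth increments.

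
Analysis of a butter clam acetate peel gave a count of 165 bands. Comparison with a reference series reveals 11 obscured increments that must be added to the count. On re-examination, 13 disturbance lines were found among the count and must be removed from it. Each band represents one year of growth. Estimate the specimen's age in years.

163 years

True band count = 165 − 13 + 11 = 163.
With a one-to-one band periodicity this is 163 years.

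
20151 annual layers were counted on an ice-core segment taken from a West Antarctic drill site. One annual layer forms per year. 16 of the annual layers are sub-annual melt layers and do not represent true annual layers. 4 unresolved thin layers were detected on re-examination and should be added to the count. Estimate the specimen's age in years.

20139 years

Correcting the raw count gives 20151 − 16 + 4 = 20139 true annual layers.
One annual layer per year makes the duration 20139 years.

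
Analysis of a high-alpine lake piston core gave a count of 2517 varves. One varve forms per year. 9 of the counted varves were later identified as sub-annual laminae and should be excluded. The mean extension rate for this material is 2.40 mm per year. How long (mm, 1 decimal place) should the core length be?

6019.2 mm

After corrections the count is 2517 − 9 = 2508 varves.
Length ≈ 2.40 × 2508 = 6019.2 mm.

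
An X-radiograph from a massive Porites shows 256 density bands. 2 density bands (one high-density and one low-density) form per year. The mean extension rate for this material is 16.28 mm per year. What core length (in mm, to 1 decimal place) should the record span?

256 density bands at 2 per year is 256 / 2 = 128 years.
128 years at 16.28 mm/year gives 16.28 × 128 = 2083.8 mm.

2083.8 mm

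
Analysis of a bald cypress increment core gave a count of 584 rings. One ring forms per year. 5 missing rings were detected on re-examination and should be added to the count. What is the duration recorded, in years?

Adjusted count: 584 + 5 = 589 rings.
One ring per year makes the duration 589 years.

589 yr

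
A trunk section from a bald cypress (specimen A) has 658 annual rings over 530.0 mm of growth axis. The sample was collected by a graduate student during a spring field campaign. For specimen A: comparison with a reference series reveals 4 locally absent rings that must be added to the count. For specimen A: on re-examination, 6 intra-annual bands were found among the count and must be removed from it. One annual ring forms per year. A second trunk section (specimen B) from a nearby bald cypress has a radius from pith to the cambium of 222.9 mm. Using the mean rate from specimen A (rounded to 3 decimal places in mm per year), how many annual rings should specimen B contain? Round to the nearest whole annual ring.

276 annual rings

Specimen A: adjusted count: 658 − 6 + 4 = 656 annual rings.
A: 530.0 mm over 656 years gives 530.0 / 656 ≈ 0.808 mm per year.
Specimen B: 222.9 mm / 0.808 mm per year = 275.87 years ≈ 276 annual rings.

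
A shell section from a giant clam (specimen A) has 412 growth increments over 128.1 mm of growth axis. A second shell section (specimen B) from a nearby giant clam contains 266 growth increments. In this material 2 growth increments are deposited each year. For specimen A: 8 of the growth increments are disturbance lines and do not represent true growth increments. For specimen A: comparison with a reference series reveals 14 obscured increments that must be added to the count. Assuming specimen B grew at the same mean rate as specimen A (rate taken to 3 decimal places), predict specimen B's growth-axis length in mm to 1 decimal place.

Specimen A: after corrections the count is 412 − 8 + 14 = 418 growth increments.
Specimen A: dividing by 2 growth increments per year: 418 / 2 = 209 years.
A: 128.1 mm over 209 years gives 128.1 / 209 ≈ 0.613 mm/yr.
Specimen B: dividing by 2 growth increments per year: 266 / 2 = 133 years. For B, 0.613 mm/year × 133 years = 81.5 mm.

81.5 mm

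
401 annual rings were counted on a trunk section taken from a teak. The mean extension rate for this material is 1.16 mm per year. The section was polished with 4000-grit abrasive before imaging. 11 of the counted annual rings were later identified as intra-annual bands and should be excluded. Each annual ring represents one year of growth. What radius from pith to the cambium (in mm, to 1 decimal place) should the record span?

452.4 mm

True annual ring count = 401 − 11 = 390.
Predicted length = 1.16 mm/year × 390 years = 452.4 mm.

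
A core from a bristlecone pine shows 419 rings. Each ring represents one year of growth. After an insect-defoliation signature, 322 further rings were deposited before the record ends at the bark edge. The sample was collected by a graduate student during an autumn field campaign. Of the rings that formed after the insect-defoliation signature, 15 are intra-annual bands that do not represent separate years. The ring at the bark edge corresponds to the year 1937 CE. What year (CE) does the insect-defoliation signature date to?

1630 CE

322 rings post-date the insect-defoliation signature.
Excluding 15 false rings: 322 − 15 = 307.
1937 − 307 = 1630 CE.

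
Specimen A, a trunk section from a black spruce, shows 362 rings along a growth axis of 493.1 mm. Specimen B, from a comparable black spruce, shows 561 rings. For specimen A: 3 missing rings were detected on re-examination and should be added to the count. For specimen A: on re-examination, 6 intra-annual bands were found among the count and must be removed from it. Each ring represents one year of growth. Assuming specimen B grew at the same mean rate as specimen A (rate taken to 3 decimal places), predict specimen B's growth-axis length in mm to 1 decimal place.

Specimen A: adjusted count: 362 − 6 + 3 = 359 rings.
A: 493.1 mm over 359 years gives 493.1 / 359 ≈ 1.374 mm per year.
For B, 1.374 mm/year × 561 years = 770.8 mm.

770.8 mm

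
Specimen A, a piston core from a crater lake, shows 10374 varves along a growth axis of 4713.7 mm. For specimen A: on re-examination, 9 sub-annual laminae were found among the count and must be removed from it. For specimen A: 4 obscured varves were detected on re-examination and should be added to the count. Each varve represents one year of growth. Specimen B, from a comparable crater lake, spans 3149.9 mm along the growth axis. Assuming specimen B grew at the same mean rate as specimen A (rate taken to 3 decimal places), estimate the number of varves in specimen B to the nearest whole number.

6923 varves

Specimen A: true varve count = 10374 − 9 + 4 = 10369.
A: Extension rate ≈ 4713.7 / 10369 = 0.455 mm/yr.
Specimen B: 3149.9 mm / 0.455 mm per year = 6922.86 years ≈ 6923 varves.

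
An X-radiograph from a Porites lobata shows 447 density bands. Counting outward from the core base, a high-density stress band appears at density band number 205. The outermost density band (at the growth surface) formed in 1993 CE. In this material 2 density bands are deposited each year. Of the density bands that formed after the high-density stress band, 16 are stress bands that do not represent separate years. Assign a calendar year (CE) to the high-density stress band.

447 − 205 = 242 density bands lie beyond the high-density stress band toward the growth surface.
Excluding 16 false density bands: 242 − 16 = 226.
Dividing by 2 density bands per year: 226 / 2 = 113 years.
1993 − 113 = 1880 CE.

1880 CE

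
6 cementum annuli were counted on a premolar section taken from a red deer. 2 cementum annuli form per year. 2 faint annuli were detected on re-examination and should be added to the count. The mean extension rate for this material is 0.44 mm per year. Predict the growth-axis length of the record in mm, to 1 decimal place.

Adjusted count: 6 + 2 = 8 cementum annuli.
Dividing by 2 cementum annuli per year: 8 / 2 = 4 years.
Predicted length = 0.44 mm/year × 4 years = 1.8 mm.

1.8 mm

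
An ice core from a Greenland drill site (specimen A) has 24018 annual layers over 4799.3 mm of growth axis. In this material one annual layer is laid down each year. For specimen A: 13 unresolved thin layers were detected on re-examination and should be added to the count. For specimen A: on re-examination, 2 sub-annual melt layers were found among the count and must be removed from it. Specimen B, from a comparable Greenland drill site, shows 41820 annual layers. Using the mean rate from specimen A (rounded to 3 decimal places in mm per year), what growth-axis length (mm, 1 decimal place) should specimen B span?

8364.0 mm

Specimen A: adjusted count: 24018 − 2 + 13 = 24029 annual layers.
A: Mean rate = 4799.3 mm / 24029 years ≈ 0.200 mm per year.
B's length ≈ 0.200 × 41820 = 8364.0 mm.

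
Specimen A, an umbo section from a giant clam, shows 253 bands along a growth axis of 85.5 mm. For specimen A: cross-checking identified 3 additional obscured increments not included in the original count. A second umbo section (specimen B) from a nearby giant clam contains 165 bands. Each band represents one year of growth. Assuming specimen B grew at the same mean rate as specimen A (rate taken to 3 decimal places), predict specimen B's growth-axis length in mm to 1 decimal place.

55.1 mm

Specimen A: adjusted count: 253 + 3 = 256 bands.
A: Extension rate ≈ 85.5 / 256 = 0.334 mm/yr.
B's length ≈ 0.334 × 165 = 55.1 mm.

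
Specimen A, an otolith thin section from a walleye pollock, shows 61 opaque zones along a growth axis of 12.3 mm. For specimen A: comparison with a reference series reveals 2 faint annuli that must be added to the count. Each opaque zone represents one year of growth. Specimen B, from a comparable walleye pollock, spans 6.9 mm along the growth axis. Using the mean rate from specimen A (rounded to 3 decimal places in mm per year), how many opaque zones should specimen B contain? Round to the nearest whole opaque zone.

35 opaque zones

Specimen A: after corrections the count is 61 + 2 = 63 opaque zones.
A: Extension rate ≈ 12.3 / 63 = 0.195 mm per year.
Specimen B: 6.9 mm / 0.195 mm per year = 35.38 years ≈ 35 opaque zones.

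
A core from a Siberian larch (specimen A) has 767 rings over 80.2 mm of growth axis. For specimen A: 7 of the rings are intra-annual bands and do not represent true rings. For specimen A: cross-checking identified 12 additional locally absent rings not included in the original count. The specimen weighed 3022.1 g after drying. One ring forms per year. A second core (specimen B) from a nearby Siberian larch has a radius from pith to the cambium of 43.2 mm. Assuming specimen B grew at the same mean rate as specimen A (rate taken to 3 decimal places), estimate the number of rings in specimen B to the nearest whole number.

Specimen A: true ring count = 767 − 7 + 12 = 772.
A: 80.2 mm over 772 years gives 80.2 / 772 ≈ 0.104 mm/year.
For B, 43.2 / 0.104 = 415.38 years ≈ 415 rings.

415 rings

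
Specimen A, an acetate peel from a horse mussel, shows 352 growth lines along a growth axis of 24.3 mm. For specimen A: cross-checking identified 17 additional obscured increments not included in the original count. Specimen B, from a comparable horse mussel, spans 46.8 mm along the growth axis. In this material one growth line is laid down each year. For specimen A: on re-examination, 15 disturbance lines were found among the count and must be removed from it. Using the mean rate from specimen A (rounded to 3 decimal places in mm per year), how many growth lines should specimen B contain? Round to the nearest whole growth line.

Specimen A: true growth line count = 352 − 15 + 17 = 354.
A: Extension rate ≈ 24.3 / 354 = 0.069 mm/yr.
B spans 46.8 / 0.069 = 678.26 years ≈ 678 growth lines.

678 growth lines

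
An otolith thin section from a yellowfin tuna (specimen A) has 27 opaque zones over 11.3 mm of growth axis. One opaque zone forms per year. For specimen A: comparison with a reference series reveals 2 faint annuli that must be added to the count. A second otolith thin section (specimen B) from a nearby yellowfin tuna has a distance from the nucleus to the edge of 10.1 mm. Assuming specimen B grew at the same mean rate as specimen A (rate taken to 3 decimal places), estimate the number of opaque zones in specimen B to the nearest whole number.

Specimen A: after corrections the count is 27 + 2 = 29 opaque zones.
A: 11.3 mm over 29 years gives 11.3 / 29 ≈ 0.390 mm/yr.
For B, 10.1 / 0.390 = 25.90 years ≈ 26 opaque zones.

26 opaque zones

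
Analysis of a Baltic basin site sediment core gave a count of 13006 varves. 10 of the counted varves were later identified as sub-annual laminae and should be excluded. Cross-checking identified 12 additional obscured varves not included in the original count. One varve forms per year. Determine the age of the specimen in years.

After corrections the count is 13006 − 10 + 12 = 13008 varves.
With a one-to-one varve periodicity this is 13008 years.

13008 years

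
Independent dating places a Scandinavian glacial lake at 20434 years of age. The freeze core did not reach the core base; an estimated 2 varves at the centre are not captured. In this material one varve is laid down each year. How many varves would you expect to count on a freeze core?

20432 varves

One varve per year gives 20434 varves over 20434 years.
20434 − 2 missed = 20432 varves expected in the prepared section.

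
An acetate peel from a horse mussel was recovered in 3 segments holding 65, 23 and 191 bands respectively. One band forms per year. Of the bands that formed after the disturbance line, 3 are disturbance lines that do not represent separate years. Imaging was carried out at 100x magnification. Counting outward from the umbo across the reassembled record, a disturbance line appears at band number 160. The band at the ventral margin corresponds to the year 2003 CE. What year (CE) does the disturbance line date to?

1887 CE

Total bands = 65 + 23 + 191 = 279.
The disturbance line sits at band 160 from the umbo, so 279 − 160 = 119 bands formed after it.
Excluding 3 false bands: 119 − 3 = 116.
The band at the ventral margin is 2003 CE, so the disturbance line dates to 2003 − 116 = 1887 CE.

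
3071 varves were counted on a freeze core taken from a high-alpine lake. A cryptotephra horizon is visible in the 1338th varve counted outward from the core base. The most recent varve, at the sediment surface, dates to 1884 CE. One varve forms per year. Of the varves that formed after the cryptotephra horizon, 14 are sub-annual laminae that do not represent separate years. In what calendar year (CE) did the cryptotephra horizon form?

3071 − 1338 = 1733 varves lie beyond the cryptotephra horizon toward the sediment surface.
Excluding 14 false varves: 1733 − 14 = 1719.
The varve at the sediment surface is 1884 CE, so the cryptotephra horizon dates to 1884 − 1719 = 165 CE.

165 CE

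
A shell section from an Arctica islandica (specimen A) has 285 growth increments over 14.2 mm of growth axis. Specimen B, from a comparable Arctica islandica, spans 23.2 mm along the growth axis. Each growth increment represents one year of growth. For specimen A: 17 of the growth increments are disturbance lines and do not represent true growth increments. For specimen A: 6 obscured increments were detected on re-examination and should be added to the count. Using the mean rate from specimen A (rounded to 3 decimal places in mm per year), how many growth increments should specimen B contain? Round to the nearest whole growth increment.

446 growth increments

Specimen A: true growth increment count = 285 − 17 + 6 = 274.
A: 14.2 mm over 274 years gives 14.2 / 274 ≈ 0.052 mm/year.
Specimen B: 23.2 mm / 0.052 mm per year = 446.15 years ≈ 446 growth increments.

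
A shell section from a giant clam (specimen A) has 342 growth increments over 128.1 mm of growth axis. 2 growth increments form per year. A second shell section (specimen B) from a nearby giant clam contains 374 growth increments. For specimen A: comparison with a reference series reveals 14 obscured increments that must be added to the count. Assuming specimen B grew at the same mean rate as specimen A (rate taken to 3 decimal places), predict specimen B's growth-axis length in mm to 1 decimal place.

Specimen A: adjusted count: 342 + 14 = 356 growth increments.
Specimen A: with 2 growth increments per year, 356 / 2 = 178 years.
A: Mean rate = 128.1 mm / 178 years ≈ 0.720 mm per year.
Specimen B: 374 growth increments at 2 per year is 374 / 2 = 187 years. B's length ≈ 0.720 × 187 = 134.6 mm.

134.6 mm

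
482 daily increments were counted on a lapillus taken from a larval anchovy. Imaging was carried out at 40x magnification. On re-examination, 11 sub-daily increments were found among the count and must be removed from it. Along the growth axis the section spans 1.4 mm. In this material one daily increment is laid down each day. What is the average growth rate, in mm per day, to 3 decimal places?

0.003 mm per day

Correcting the raw count gives 482 − 11 = 471 true daily increments.
1.4 mm over 471 days gives 1.4 / 471 ≈ 0.003 mm per day.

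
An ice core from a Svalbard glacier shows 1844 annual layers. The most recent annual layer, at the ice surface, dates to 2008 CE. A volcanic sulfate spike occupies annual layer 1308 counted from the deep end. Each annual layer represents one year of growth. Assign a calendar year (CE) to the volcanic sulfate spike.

1472 CE

Between annual layer 1308 and the ice surface there are 1844 − 1308 = 536 annual layers.
2008 − 536 = 1472 CE.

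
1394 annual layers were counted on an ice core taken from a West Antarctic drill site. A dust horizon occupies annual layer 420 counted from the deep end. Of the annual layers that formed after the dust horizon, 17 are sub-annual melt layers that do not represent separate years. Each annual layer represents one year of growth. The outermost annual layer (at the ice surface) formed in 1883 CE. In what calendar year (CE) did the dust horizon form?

1394 − 420 = 974 annual layers lie beyond the dust horizon toward the ice surface.
974 − 17 false = 957 true annual layers after the dust horizon.
Counting back 957 years from 1883 CE places the dust horizon in 1883 − 957 = 926 CE.

926 CE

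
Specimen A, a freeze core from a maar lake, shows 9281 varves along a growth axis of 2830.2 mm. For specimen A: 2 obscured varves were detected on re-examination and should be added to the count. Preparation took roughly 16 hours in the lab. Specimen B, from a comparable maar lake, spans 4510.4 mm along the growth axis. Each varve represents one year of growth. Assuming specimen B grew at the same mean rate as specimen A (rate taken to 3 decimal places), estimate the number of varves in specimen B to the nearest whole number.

Specimen A: adjusted count: 9281 + 2 = 9283 varves.
A: Extension rate ≈ 2830.2 / 9283 = 0.305 mm/yr.
B spans 4510.4 / 0.305 = 14788.20 years ≈ 14788 varves.

14788 varves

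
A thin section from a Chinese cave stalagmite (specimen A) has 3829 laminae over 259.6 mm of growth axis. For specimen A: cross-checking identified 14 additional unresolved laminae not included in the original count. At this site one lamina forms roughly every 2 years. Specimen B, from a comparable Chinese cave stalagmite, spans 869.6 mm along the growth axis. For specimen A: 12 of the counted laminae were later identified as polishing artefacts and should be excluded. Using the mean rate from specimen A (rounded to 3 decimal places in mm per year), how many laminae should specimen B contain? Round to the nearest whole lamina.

Specimen A: adjusted count: 3829 − 12 + 14 = 3831 laminae.
Specimen A: 3831 laminae at 2 years each span 3831 × 2 = 7662 years.
A: Extension rate ≈ 259.6 / 7662 = 0.034 mm per year.
For B, 869.6 / 0.034 = 25576.47 years; at 2 years per lamina that is 25576.47 / 2 ≈ 12788 laminae.

12788 laminae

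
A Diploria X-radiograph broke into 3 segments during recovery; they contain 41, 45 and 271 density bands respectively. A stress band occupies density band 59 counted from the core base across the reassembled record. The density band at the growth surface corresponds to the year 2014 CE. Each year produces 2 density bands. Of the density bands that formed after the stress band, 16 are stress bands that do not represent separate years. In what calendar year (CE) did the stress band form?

Total density bands = 41 + 45 + 271 = 357.
Between density band 59 and the growth surface there are 357 − 59 = 298 density bands.
Removing the 16 false density bands leaves 298 − 16 = 282 true density bands beyond the stress band.
Dividing by 2 density bands per year: 282 / 2 = 141 years.
The density band at the growth surface is 2014 CE, so the stress band dates to 2014 − 141 = 1873 CE.

1873 CE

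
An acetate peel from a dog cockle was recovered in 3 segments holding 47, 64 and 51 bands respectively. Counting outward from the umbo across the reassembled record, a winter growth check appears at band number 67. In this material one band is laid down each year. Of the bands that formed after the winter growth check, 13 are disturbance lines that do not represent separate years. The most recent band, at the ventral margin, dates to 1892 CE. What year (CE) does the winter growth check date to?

Total bands = 47 + 64 + 51 = 162.
Between band 67 and the ventral margin there are 162 − 67 = 95 bands.
Excluding 13 false bands: 95 − 13 = 82.
Counting back 82 years from 1892 CE places the winter growth check in 1892 − 82 = 1810 CE.

1810 CE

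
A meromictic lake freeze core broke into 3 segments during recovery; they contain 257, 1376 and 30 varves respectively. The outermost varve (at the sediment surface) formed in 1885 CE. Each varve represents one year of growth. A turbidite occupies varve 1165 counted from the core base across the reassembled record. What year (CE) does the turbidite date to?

1387 CE

Total varves = 257 + 1376 + 30 = 1663.
Between varve 1165 and the sediment surface there are 1663 − 1165 = 498 varves.
1885 − 498 = 1387 CE.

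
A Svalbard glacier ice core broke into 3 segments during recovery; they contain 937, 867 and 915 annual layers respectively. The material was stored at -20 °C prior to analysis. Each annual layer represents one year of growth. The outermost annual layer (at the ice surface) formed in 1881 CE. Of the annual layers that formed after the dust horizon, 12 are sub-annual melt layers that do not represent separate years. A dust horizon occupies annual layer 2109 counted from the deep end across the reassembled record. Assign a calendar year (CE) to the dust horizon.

Total annual layers = 937 + 867 + 915 = 2719.
The dust horizon sits at annual layer 2109 from the deep end, so 2719 − 2109 = 610 annual layers formed after it.
610 − 12 false = 598 true annual layers after the dust horizon.
1881 − 598 = 1283 CE.

1283 CE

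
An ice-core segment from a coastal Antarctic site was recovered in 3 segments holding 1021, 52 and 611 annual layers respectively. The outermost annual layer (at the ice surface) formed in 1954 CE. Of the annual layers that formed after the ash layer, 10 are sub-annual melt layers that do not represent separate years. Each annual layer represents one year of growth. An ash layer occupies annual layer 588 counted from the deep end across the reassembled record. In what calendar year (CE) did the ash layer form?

Total annual layers = 1021 + 52 + 611 = 1684.
1684 − 588 = 1096 annual layers lie beyond the ash layer toward the ice surface.
Removing the 10 false annual layers leaves 1096 − 10 = 1086 true annual layers beyond the ash layer.
1954 − 1086 = 868 CE.

868 CE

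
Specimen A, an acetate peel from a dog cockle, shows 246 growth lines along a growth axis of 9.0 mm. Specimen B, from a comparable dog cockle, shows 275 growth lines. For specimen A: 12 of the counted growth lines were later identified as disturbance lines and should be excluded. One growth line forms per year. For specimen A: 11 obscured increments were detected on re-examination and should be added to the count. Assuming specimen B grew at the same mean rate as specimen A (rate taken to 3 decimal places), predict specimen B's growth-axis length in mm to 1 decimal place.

Specimen A: after corrections the count is 246 − 12 + 11 = 245 growth lines.
A: Extension rate ≈ 9.0 / 245 = 0.037 mm/yr.
Length of B = 0.037 × 275 = 10.2 mm.

10.2 mm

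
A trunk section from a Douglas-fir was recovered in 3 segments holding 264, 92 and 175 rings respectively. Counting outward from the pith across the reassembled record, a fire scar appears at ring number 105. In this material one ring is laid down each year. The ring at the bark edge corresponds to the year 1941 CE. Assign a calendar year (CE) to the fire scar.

1515 CE

Total rings = 264 + 92 + 175 = 531.
The fire scar sits at ring 105 from the pith, so 531 − 105 = 426 rings formed after it.
1941 − 426 = 1515 CE.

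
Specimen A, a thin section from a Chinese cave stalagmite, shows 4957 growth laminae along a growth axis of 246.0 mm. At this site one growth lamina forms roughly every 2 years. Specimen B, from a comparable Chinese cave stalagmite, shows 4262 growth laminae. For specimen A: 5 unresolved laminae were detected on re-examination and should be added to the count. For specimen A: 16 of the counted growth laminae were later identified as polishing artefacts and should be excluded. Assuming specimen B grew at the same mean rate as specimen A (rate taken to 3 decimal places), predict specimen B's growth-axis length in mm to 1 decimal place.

213.1 mm

Specimen A: adjusted count: 4957 − 16 + 5 = 4946 growth laminae.
Specimen A: at 2 years per growth lamina, 4946 × 2 = 9892 years.
A: Extension rate ≈ 246.0 / 9892 = 0.025 mm per year.
Specimen B: at 2 years per growth lamina, 4262 × 2 = 8524 years. B's length ≈ 0.025 × 8524 = 213.1 mm.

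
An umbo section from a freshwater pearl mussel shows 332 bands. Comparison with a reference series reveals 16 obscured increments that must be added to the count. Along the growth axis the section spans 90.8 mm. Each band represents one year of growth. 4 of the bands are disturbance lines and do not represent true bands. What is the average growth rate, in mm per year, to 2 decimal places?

0.26 mm per year

True band count = 332 − 4 + 16 = 344.
Extension rate ≈ 90.8 / 344 = 0.26 mm per year.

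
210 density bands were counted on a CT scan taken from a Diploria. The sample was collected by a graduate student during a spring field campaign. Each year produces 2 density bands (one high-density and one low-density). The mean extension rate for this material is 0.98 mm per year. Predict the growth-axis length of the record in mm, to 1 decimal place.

102.9 mm

With 2 density bands per year, 210 / 2 = 105 years.
105 years at 0.98 mm/year gives 0.98 × 105 = 102.9 mm.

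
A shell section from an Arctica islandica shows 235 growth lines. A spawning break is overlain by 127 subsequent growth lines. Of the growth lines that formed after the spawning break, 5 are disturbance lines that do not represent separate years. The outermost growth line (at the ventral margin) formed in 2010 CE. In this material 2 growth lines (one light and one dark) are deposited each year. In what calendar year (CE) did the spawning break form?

1949 CE

There are 127 growth lines younger than the spawning break.
127 − 5 false = 122 true growth lines after the spawning break.
122 growth lines at 2 per year is 122 / 2 = 61 years.
2010 − 61 = 1949 CE.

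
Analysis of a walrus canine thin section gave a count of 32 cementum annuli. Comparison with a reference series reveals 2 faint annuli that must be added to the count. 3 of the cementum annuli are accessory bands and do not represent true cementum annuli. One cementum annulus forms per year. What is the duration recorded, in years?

After corrections the count is 32 − 3 + 2 = 31 cementum annuli.
At one cementum annulus per year, that is 31 years.

31 years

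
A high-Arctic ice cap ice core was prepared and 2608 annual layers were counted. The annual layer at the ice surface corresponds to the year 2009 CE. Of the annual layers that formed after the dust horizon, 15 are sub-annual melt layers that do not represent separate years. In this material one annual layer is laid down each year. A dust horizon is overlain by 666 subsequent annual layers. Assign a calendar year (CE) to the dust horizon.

There are 666 annual layers younger than the dust horizon.
Removing the 15 false annual layers leaves 666 − 15 = 651 true annual layers beyond the dust horizon.
The annual layer at the ice surface is 2009 CE, so the dust horizon dates to 2009 − 651 = 1358 CE.

1358 CE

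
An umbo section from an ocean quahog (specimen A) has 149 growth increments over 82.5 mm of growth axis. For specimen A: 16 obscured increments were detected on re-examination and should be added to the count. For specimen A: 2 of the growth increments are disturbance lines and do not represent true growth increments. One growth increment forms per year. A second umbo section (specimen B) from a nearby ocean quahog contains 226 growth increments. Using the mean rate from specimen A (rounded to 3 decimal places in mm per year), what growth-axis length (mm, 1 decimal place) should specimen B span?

Specimen A: adjusted count: 149 − 2 + 16 = 163 growth increments.
A: Extension rate ≈ 82.5 / 163 = 0.506 mm/yr.
Length of B = 0.506 × 226 = 114.4 mm.

114.4 mm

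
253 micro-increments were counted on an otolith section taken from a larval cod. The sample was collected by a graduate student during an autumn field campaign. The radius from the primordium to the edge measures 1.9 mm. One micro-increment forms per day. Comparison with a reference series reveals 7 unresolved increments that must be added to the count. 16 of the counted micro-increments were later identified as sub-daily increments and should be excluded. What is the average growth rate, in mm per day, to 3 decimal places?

Correcting the raw count gives 253 − 16 + 7 = 244 true micro-increments.
Extension rate ≈ 1.9 / 244 = 0.008 mm per day.

0.008 mm per day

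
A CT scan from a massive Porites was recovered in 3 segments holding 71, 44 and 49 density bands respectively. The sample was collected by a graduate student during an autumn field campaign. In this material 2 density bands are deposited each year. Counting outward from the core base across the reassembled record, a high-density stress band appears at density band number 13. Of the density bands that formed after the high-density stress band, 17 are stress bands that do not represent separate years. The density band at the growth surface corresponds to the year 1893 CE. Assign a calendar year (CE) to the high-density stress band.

1826 CE

Total density bands = 71 + 44 + 49 = 164.
164 − 13 = 151 density bands lie beyond the high-density stress band toward the growth surface.
151 − 17 false = 134 true density bands after the high-density stress band.
Dividing by 2 density bands per year: 134 / 2 = 67 years.
1893 − 67 = 1826 CE.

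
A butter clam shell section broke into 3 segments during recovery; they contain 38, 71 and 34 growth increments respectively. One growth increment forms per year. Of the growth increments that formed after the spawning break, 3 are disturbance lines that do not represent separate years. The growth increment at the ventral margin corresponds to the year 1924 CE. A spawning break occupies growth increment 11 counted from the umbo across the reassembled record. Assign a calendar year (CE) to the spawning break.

1795 CE

Total growth increments = 38 + 71 + 34 = 143.
Between growth increment 11 and the ventral margin there are 143 − 11 = 132 growth increments.
Excluding 3 false growth increments: 132 − 3 = 129.
1924 − 129 = 1795 CE.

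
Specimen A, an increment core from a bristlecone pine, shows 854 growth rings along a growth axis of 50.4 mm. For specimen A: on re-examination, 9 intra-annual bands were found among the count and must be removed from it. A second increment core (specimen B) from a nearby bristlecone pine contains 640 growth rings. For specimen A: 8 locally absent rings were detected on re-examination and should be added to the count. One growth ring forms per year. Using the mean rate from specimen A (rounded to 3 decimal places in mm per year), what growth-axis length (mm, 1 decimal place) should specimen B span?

37.8 mm

Specimen A: adjusted count: 854 − 9 + 8 = 853 growth rings.
A: Mean rate = 50.4 mm / 853 years ≈ 0.059 mm/yr.
For B, 0.059 mm/year × 640 years = 37.8 mm.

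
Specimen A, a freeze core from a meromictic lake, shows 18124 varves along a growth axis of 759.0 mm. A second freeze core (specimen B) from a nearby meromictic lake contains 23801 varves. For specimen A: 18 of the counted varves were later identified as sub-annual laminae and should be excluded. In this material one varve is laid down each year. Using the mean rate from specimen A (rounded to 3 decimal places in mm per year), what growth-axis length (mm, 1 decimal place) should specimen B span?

Specimen A: after corrections the count is 18124 − 18 = 18106 varves.
A: Mean rate = 759.0 mm / 18106 years ≈ 0.042 mm/year.
B's length ≈ 0.042 × 23801 = 999.6 mm.

999.6 mm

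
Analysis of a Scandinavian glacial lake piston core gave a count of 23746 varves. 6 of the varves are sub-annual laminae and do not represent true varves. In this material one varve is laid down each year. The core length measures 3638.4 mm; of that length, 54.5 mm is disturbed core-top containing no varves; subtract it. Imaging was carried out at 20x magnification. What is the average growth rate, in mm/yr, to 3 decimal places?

0.151 mm/yr

Correcting the raw count gives 23746 − 6 = 23740 true varves.
Net length = 3638.4 − 54.5 = 3583.9 mm.
3583.9 mm over 23740 years gives 3583.9 / 23740 ≈ 0.151 mm/yr.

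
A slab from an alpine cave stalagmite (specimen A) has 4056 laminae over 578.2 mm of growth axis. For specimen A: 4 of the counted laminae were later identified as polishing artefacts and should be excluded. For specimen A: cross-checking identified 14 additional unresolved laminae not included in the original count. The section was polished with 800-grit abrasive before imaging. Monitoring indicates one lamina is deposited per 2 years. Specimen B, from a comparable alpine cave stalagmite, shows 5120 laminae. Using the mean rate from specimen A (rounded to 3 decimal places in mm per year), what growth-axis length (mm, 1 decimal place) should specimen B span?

727.0 mm

Specimen A: true lamina count = 4056 − 4 + 14 = 4066.
Specimen A: 4066 laminae at 2 years each span 4066 × 2 = 8132 years.
A: Mean rate = 578.2 mm / 8132 years ≈ 0.071 mm/year.
Specimen B: at 2 years per lamina, 5120 × 2 = 10240 years. For B, 0.071 mm/year × 10240 years = 727.0 mm.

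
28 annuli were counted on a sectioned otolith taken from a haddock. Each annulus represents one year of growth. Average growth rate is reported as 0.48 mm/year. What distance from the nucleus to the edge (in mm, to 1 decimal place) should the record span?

13.4 mm

The record spans 28 years at 0.48 mm per year.
Predicted length = 0.48 mm/year × 28 years = 13.4 mm.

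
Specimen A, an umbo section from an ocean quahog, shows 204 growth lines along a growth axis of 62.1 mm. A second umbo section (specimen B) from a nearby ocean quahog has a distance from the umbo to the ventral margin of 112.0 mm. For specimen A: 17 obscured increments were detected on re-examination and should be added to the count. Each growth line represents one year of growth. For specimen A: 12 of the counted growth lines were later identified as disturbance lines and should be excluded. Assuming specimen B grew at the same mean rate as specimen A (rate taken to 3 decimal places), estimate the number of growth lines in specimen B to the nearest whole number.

377 growth lines

Specimen A: true growth line count = 204 − 12 + 17 = 209.
A: 62.1 mm over 209 years gives 62.1 / 209 ≈ 0.297 mm per year.
B spans 112.0 / 0.297 = 377.10 years ≈ 377 growth lines.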